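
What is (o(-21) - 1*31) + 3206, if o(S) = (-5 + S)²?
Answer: 3851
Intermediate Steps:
(o(-21) - 1*31) + 3206 = ((-5 - 21)² - 1*31) + 3206 = ((-26)² - 31) + 3206 = (676 - 31) + 3206 = 645 + 3206 = 3851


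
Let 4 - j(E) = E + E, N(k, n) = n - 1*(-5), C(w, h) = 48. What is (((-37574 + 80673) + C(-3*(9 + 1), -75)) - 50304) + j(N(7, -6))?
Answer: -7151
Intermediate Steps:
N(k, n) = 5 + n (N(k, n) = n + 5 = 5 + n)
j(E) = 4 - 2*E (j(E) = 4 - (E + E) = 4 - 2*E)
(((-37574 + 80673) + C(-3*(9 + 1), -75)) - 50304) + j(N(7, -6)) = (((-37574 + 80673) + 48) - 50304) + (4 - 2*(5 - 6)) = ((43099 + 48) - 50304) + (4 - 2*(-1)) = (43147 - 50304) + (4 + 2) = -7157 + 6 = -7151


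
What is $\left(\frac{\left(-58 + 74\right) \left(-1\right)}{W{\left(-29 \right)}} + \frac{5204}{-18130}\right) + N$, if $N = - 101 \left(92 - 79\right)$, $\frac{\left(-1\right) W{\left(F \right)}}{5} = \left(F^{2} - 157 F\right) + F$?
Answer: $- \frac{1726216531}{1314425} \approx -1313.3$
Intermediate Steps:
$W{\left(F \right)} = - 5 F^{2} + 780 F$ ($W{\left(F \right)} = - 5 \left(\left(F^{2} - 157 F\right) + F\right) = - 5 \left(F^{2} - 156 F\right) = - 5 F^{2} + 780 F$)
$N = -1313$ ($N = \left(-101\right) 13 = -1313$)
$\left(\frac{\left(-58 + 74\right) \left(-1\right)}{W{\left(-29 \right)}} + \frac{5204}{-18130}\right) + N = \left(\frac{\left(-58 + 74\right) \left(-1\right)}{5 \left(-29\right) \left(156 - -29\right)} + \frac{5204}{-18130}\right) - 1313 = \left(\frac{16 \left(-1\right)}{5 \left(-29\right) \left(156 + 29\right)} + 5204 \left(- \frac{1}{18130}\right)\right) - 1313 = \left(- \frac{16}{5 \left(-29\right) 185} - \frac{2602}{9065}\right) - 1313 = \left(- \frac{16}{-26825} - \frac{2602}{9065}\right) - 1313 = \left(\left(-16\right) \left(- \frac{1}{26825}\right) - \frac{2602}{9065}\right) - 1313 = \left(\frac{16}{26825} - \frac{2602}{9065}\right) - 1313 = - \frac{376506}{1314425} - 1313 = - \frac{1726216531}{1314425}$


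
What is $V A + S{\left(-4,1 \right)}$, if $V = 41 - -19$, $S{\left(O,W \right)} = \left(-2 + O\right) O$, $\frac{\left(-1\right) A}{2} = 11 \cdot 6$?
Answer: $-7896$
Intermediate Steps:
$A = -132$ ($A = - 2 \cdot 11 \cdot 6 = \left(-2\right) 66 = -132$)
$S{\left(O,W \right)} = O \left(-2 + O\right)$
$V = 60$ ($V = 41 + 19 = 60$)
$V A + S{\left(-4,1 \right)} = 60 \left(-132\right) - 4 \left(-2 - 4\right) = -7920 - -24 = -7920 + 24 = -7896$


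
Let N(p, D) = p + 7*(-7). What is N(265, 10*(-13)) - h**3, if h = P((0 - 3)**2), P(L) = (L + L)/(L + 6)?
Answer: 26784/125 ≈ 214.27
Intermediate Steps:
N(p, D) = -49 + p (N(p, D) = p - 49 = -49 + p)
P(L) = 2*L/(6 + L) (P(L) = (2*L)/(6 + L) = 2*L/(6 + L))
h = 6/5 (h = 2*(0 - 3)**2/(6 + (0 - 3)**2) = 2*(-3)**2/(6 + (-3)**2) = 2*9/(6 + 9) = 2*9/15 = 2*9*(1/15) = 6/5 ≈ 1.2000)
N(265, 10*(-13)) - h**3 = (-49 + 265) - (6/5)**3 = 216 - 1*216/125 = 216 - 216/125 = 26784/125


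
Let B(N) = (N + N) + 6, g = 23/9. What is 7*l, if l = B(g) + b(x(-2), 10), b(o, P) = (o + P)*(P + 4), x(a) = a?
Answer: 7756/9 ≈ 861.78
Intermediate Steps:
b(o, P) = (4 + P)*(P + o) (b(o, P) = (P + o)*(4 + P) = (4 + P)*(P + o))
g = 23/9 (g = 23*(1/9) = 23/9 ≈ 2.5556)
B(N) = 6 + 2*N (B(N) = 2*N + 6 = 6 + 2*N)
l = 1108/9 (l = (6 + 2*(23/9)) + (10**2 + 4*10 + 4*(-2) + 10*(-2)) = (6 + 46/9) + (100 + 40 - 8 - 20) = 100/9 + 112 = 1108/9 ≈ 123.11)
7*l = 7*(1108/9) = 7756/9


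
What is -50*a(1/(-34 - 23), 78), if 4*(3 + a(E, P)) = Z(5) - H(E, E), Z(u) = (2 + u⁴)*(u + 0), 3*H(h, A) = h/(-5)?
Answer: -6675410/171 ≈ -39038.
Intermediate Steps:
H(h, A) = -h/15 (H(h, A) = (h/(-5))/3 = (-h/5)/3 = -h/15)
Z(u) = u*(2 + u⁴) (Z(u) = (2 + u⁴)*u = u*(2 + u⁴))
a(E, P) = 3123/4 + E/60 (a(E, P) = -3 + (5*(2 + 5⁴) - (-1)*E/15)/4 = -3 + (5*(2 + 625) + E/15)/4 = -3 + (5*627 + E/15)/4 = -3 + (3135 + E/15)/4 = -3 + (3135/4 + E/60) = 3123/4 + E/60)
-50*a(1/(-34 - 23), 78) = -50*(3123/4 + 1/(60*(-34 - 23))) = -50*(3123/4 + (1/60)/(-57)) = -50*(3123/4 + (1/60)*(-1/57)) = -50*(3123/4 - 1/3420) = -50*667541/855 = -6675410/171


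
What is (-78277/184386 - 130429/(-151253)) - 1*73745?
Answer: -2056657350448697/27888935658 ≈ -73745.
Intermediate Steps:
(-78277/184386 - 130429/(-151253)) - 1*73745 = (-78277*1/184386 - 130429*(-1/151253)) - 73745 = (-78277/184386 + 130429/151253) - 73745 = 12209650513/27888935658 - 73745 = -2056657350448697/27888935658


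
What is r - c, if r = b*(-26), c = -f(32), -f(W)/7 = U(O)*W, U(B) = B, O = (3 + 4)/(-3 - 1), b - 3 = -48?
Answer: 1562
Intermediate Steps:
b = -45 (b = 3 - 48 = -45)
O = -7/4 (O = 7/(-4) = 7*(-¼) = -7/4 ≈ -1.7500)
f(W) = 49*W/4 (f(W) = -(-49)*W/4 = 49*W/4)
c = -392 (c = -49*32/4 = -1*392 = -392)
r = 1170 (r = -45*(-26) = 1170)
r - c = 1170 - 1*(-392) = 1170 + 392 = 1562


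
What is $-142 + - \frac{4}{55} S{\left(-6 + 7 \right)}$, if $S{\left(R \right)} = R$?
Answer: $- \frac{7814}{55} \approx -142.07$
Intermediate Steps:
$-142 + - \frac{4}{55} S{\left(-6 + 7 \right)} = -142 + - \frac{4}{55} \left(-6 + 7\right) = -142 + \left(-4\right) \frac{1}{55} \cdot 1 = -142 - \frac{4}{55} = - \frac{7814}{55}$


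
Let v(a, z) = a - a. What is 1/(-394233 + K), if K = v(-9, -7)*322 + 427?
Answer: -1/393806 ≈ -2.5393e-6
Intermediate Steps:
v(a, z) = 0
K = 427 (K = 0*322 + 427 = 0 + 427 = 427)
1/(-394233 + K) = 1/(-394233 + 427) = 1/(-393806) = -1/393806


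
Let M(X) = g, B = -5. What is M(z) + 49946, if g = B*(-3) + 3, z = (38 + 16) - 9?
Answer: 49964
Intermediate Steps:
z = 45 (z = 54 - 9 = 45)
g = 18 (g = -5*(-3) + 3 = 15 + 3 = 18)
M(X) = 18
M(z) + 49946 = 18 + 49946 = 49964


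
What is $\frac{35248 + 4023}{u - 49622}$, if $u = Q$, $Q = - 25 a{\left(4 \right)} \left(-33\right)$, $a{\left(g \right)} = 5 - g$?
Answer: $- \frac{39271}{48797} \approx -0.80478$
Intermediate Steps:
$Q = 825$ ($Q = - 25 \left(5 - 4\right) \left(-33\right) = \left(-25\right) 1 \left(-33\right) = \left(-25\right) \left(-33\right) = 825$)
$u = 825$
$\frac{35248 + 4023}{u - 49622} = \frac{35248 + 4023}{825 - 49622} = \frac{39271}{-48797} = 39271 \left(- \frac{1}{48797}\right) = - \frac{39271}{48797}$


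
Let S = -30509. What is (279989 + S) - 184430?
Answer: 65050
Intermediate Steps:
(279989 + S) - 184430 = (279989 - 30509) - 184430 = 249480 - 184430 = 65050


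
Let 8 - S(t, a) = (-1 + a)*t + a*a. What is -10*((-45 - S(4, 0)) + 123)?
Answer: -660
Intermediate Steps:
S(t, a) = 8 - a**2 - t*(-1 + a) (S(t, a) = 8 - ((-1 + a)*t + a*a) = 8 - (t*(-1 + a) + a**2) = 8 - (a**2 + t*(-1 + a)) = 8 + (-a**2 - t*(-1 + a)) = 8 - a**2 - t*(-1 + a))
-10*((-45 - S(4, 0)) + 123) = -10*((-45 - (8 + 4 - 1*0**2 - 1*0*4)) + 123) = -10*((-45 - (8 + 4 - 1*0 + 0)) + 123) = -10*((-45 - (8 + 4 + 0 + 0)) + 123) = -10*((-45 - 1*12) + 123) = -10*((-45 - 12) + 123) = -10*(-57 + 123) = -10*66 = -660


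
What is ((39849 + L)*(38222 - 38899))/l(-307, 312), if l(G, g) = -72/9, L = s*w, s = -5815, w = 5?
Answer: 3646999/4 ≈ 9.1175e+5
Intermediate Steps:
L = -29075 (L = -5815*5 = -29075)
l(G, g) = -8 (l(G, g) = -72/9 = -12*⅔ = -8)
((39849 + L)*(38222 - 38899))/l(-307, 312) = ((39849 - 29075)*(38222 - 38899))/(-8) = (10774*(-677))*(-⅛) = -7293998*(-⅛) = 3646999/4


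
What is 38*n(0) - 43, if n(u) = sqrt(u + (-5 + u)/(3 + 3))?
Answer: -43 + 19*I*sqrt(30)/3 ≈ -43.0 + 34.689*I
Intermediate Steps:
n(u) = sqrt(-5/6 + 7*u/6) (n(u) = sqrt(u + (-5 + u)/6) = sqrt(u + (-5 + u)*(1/6)) = sqrt(u + (-5/6 + u/6)) = sqrt(-5/6 + 7*u/6))
38*n(0) - 43 = 38*(sqrt(-30 + 42*0)/6) - 43 = 38*(sqrt(-30 + 0)/6) - 43 = 38*(sqrt(-30)/6) - 43 = 38*((I*sqrt(30))/6) - 43 = 38*(I*sqrt(30)/6) - 43 = 19*I*sqrt(30)/3 - 43 = -43 + 19*I*sqrt(30)/3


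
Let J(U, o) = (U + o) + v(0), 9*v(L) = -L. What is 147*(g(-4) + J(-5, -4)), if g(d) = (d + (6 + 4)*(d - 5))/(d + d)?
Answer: 1617/4 ≈ 404.25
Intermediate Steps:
v(L) = -L/9 (v(L) = (-L)/9 = -L/9)
J(U, o) = U + o (J(U, o) = (U + o) - ⅑*0 = (U + o) + 0 = U + o)
g(d) = (-50 + 11*d)/(2*d) (g(d) = (d + 10*(-5 + d))/((2*d)) = (d + (-50 + 10*d))*(1/(2*d)) = (-50 + 11*d)*(1/(2*d)) = (-50 + 11*d)/(2*d))
147*(g(-4) + J(-5, -4)) = 147*((11/2 - 25/(-4)) + (-5 - 4)) = 147*((11/2 - 25*(-¼)) - 9) = 147*((11/2 + 25/4) - 9) = 147*(47/4 - 9) = 147*(11/4) = 1617/4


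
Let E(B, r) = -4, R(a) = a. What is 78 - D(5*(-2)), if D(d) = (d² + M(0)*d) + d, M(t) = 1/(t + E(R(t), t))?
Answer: -29/2 ≈ -14.500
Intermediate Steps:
M(t) = 1/(-4 + t) (M(t) = 1/(t - 4) = 1/(-4 + t))
D(d) = d² + 3*d/4 (D(d) = (d² + d/(-4 + 0)) + d = (d² + d/(-4)) + d = (d² - d/4) + d = d² + 3*d/4)
78 - D(5*(-2)) = 78 - 5*(-2)*(3 + 4*(5*(-2)))/4 = 78 - (-10)*(3 + 4*(-10))/4 = 78 - (-10)*(3 - 40)/4 = 78 - (-10)*(-37)/4 = 78 - 1*185/2 = 78 - 185/2 = -29/2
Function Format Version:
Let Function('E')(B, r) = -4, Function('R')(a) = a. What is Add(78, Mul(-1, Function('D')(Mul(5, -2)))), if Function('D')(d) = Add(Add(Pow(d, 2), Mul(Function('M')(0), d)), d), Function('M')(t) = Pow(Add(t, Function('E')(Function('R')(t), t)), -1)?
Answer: Rational(-29, 2) ≈ -14.500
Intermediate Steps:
Function('M')(t) = Pow(Add(-4, t), -1) (Function('M')(t) = Pow(Add(t, -4), -1) = Pow(Add(-4, t), -1))
Function('D')(d) = Add(Pow(d, 2), Mul(Rational(3, 4), d)) (Function('D')(d) = Add(Add(Pow(d, 2), Mul(Pow(Add(-4, 0), -1), d)), d) = Add(Add(Pow(d, 2), Mul(Pow(-4, -1), d)), d) = Add(Add(Pow(d, 2), Mul(Rational(-1, 4), d)), d) = Add(Pow(d, 2), Mul(Rational(3, 4), d)))
Add(78, Mul(-1, Function('D')(Mul(5, -2)))) = Add(78, Mul(-1, Mul(Rational(1, 4), Mul(5, -2), Add(3, Mul(4, Mul(5, -2)))))) = Add(78, Mul(-1, Mul(Rational(1, 4), -10, Add(3, Mul(4, -10))))) = Add(78, Mul(-1, Mul(Rational(1, 4), -10, Add(3, -40)))) = Add(78, Mul(-1, Mul(Rational(1, 4), -10, -37))) = Add(78, Mul(-1, Rational(185, 2))) = Add(78, Rational(-185, 2)) = Rational(-29, 2)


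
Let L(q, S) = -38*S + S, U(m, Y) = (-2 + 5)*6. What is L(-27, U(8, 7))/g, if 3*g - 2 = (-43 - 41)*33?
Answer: 999/1385 ≈ 0.72130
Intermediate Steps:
U(m, Y) = 18 (U(m, Y) = 3*6 = 18)
L(q, S) = -37*S
g = -2770/3 (g = 2/3 + ((-43 - 41)*33)/3 = 2/3 + (-84*33)/3 = 2/3 + (1/3)*(-2772) = 2/3 - 924 = -2770/3 ≈ -923.33)
L(-27, U(8, 7))/g = (-37*18)/(-2770/3) = -666*(-3/2770) = 999/1385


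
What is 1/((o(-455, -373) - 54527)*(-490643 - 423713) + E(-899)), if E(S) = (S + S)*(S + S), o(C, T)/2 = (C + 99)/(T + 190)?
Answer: 183/9123787980656 ≈ 2.0057e-11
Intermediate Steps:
o(C, T) = 2*(99 + C)/(190 + T) (o(C, T) = 2*((C + 99)/(T + 190)) = 2*((99 + C)/(190 + T)) = 2*(99 + C)/(190 + T))
E(S) = 4*S² (E(S) = (2*S)*(2*S) = 4*S²)
1/((o(-455, -373) - 54527)*(-490643 - 423713) + E(-899)) = 1/((2*(99 - 455)/(190 - 373) - 54527)*(-490643 - 423713) + 4*(-899)²) = 1/((2*(-356)/(-183) - 54527)*(-914356) + 4*808201) = 1/((2*(-1/183)*(-356) - 54527)*(-914356) + 3232804) = 1/((712/183 - 54527)*(-914356) + 3232804) = 1/(-9977729/183*(-914356) + 3232804) = 1/(9123196377524/183 + 3232804) = 1/(9123787980656/183) = 183/9123787980656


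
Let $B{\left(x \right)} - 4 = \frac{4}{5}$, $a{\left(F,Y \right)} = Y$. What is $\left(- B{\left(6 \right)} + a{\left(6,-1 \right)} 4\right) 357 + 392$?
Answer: $- \frac{13748}{5} \approx -2749.6$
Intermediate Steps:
$B{\left(x \right)} = \frac{24}{5}$ ($B{\left(x \right)} = 4 + \frac{4}{5} = \frac{24}{5}$)
$\left(- B{\left(6 \right)} + a{\left(6,-1 \right)} 4\right) 357 + 392 = \left(\left(-1\right) \frac{24}{5} - 4\right) 357 + 392 = \left(- \frac{24}{5} - 4\right) 357 + 392 = \left(- \frac{44}{5}\right) 357 + 392 = - \frac{15708}{5} + 392 = - \frac{13748}{5}$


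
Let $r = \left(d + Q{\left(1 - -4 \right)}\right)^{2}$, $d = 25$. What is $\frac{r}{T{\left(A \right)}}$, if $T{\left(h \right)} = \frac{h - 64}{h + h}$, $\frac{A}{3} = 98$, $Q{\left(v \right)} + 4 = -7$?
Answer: $\frac{57624}{115} \approx 501.08$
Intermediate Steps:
$Q{\left(v \right)} = -11$ ($Q{\left(v \right)} = -4 - 7 = -11$)
$A = 294$ ($A = 3 \cdot 98 = 294$)
$T{\left(h \right)} = \frac{-64 + h}{2 h}$
$r = 196$ ($r = \left(25 - 11\right)^{2} = 14^{2} = 196$)
$\frac{r}{T{\left(A \right)}} = \frac{196}{\frac{1}{2} \cdot \frac{1}{294} \left(-64 + 294\right)} = \frac{196}{\frac{1}{2} \cdot \frac{1}{294} \cdot 230} = \frac{196}{\frac{115}{294}} = 196 \cdot \frac{294}{115} = \frac{57624}{115}$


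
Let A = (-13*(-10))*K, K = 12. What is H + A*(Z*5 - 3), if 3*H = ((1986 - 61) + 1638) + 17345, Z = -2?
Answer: -39932/3 ≈ -13311.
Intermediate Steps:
A = 1560 (A = -13*(-10)*12 = 130*12 = 1560)
H = 20908/3 (H = (((1986 - 61) + 1638) + 17345)/3 = ((1925 + 1638) + 17345)/3 = (3563 + 17345)/3 = (⅓)*20908 = 20908/3 ≈ 6969.3)
H + A*(Z*5 - 3) = 20908/3 + 1560*(-2*5 - 3) = 20908/3 + 1560*(-10 - 3) = 20908/3 + 1560*(-13) = 20908/3 - 20280 = -39932/3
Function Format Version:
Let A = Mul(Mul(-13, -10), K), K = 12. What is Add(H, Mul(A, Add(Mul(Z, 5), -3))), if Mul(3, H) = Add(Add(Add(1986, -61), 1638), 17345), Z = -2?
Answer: Rational(-39932, 3) ≈ -13311.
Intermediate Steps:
A = 1560 (A = Mul(Mul(-13, -10), 12) = Mul(130, 12) = 1560)
H = Rational(20908, 3) (H = Mul(Rational(1, 3), Add(Add(Add(1986, -61), 1638), 17345)) = Mul(Rational(1, 3), Add(Add(1925, 1638), 17345)) = Mul(Rational(1, 3), Add(3563, 17345)) = Mul(Rational(1, 3), 20908) = Rational(20908, 3) ≈ 6969.3)
Add(H, Mul(A, Add(Mul(Z, 5), -3))) = Add(Rational(20908, 3), Mul(1560, Add(Mul(-2, 5), -3))) = Add(Rational(20908, 3), Mul(1560, Add(-10, -3))) = Add(Rational(20908, 3), Mul(1560, -13)) = Add(Rational(20908, 3), -20280) = Rational(-39932, 3)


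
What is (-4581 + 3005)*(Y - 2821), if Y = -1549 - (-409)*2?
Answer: 5597952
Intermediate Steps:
Y = -731 (Y = -1549 - 1*(-818) = -1549 + 818 = -731)
(-4581 + 3005)*(Y - 2821) = (-4581 + 3005)*(-731 - 2821) = -1576*(-3552) = 5597952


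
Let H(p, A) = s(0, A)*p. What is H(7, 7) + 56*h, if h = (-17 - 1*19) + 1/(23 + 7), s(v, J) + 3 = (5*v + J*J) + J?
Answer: -24647/15 ≈ -1643.1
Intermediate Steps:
s(v, J) = -3 + J + J² + 5*v (s(v, J) = -3 + ((5*v + J*J) + J) = -3 + ((5*v + J²) + J) = -3 + ((J² + 5*v) + J) = -3 + (J + J² + 5*v) = -3 + J + J² + 5*v)
H(p, A) = p*(-3 + A + A²) (H(p, A) = (-3 + A + A² + 5*0)*p = (-3 + A + A² + 0)*p = (-3 + A + A²)*p = p*(-3 + A + A²))
h = -1079/30 (h = (-17 - 19) + 1/30 = -36 + 1/30 = -1079/30 ≈ -35.967)
H(7, 7) + 56*h = 7*(-3 + 7 + 7²) + 56*(-1079/30) = 7*(-3 + 7 + 49) - 30212/15 = 7*53 - 30212/15 = 371 - 30212/15 = -24647/15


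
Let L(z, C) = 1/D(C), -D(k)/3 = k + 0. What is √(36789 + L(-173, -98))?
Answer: √64895802/42 ≈ 191.80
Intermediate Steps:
D(k) = -3*k (D(k) = -3*(k + 0) = -3*k)
L(z, C) = -1/(3*C) (L(z, C) = 1/(-3*C) = -1/(3*C))
√(36789 + L(-173, -98)) = √(36789 - ⅓/(-98)) = √(36789 - ⅓*(-1/98)) = √(36789 + 1/294) = √(10815967/294) = √64895802/42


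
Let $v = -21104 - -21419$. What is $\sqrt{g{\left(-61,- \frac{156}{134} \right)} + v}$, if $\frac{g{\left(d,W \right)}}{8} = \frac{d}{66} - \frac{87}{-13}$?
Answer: $\frac{\sqrt{66465399}}{429} \approx 19.004$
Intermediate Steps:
$g{\left(d,W \right)} = \frac{696}{13} + \frac{4 d}{33}$ ($g{\left(d,W \right)} = 8 \left(\frac{d}{66} - \frac{87}{-13}\right) = 8 \left(d \frac{1}{66} - - \frac{87}{13}\right) = 8 \left(\frac{d}{66} + \frac{87}{13}\right) = 8 \left(\frac{87}{13} + \frac{d}{66}\right) = \frac{696}{13} + \frac{4 d}{33}$)
$v = 315$ ($v = -21104 + 21419 = 315$)
$\sqrt{g{\left(-61,- \frac{156}{134} \right)} + v} = \sqrt{\left(\frac{696}{13} + \frac{4}{33} \left(-61\right)\right) + 315} = \sqrt{\left(\frac{696}{13} - \frac{244}{33}\right) + 315} = \sqrt{\frac{19796}{429} + 315} = \sqrt{\frac{154931}{429}} = \frac{\sqrt{66465399}}{429}$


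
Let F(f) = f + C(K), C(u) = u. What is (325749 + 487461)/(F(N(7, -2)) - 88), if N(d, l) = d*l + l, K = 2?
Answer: -135535/17 ≈ -7972.6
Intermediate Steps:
N(d, l) = l + d*l
F(f) = 2 + f (F(f) = f + 2 = 2 + f)
(325749 + 487461)/(F(N(7, -2)) - 88) = (325749 + 487461)/((2 - 2*(1 + 7)) - 88) = 813210/((2 - 2*8) - 88) = 813210/((2 - 16) - 88) = 813210/(-14 - 88) = 813210/(-102) = 813210*(-1/102) = -135535/17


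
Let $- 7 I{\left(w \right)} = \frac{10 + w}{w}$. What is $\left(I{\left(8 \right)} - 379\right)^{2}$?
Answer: $\frac{112805641}{784} \approx 1.4388 \cdot 10^{5}$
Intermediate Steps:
$I{\left(w \right)} = - \frac{10 + w}{7 w}$ ($I{\left(w \right)} = - \frac{\left(10 + w\right) \frac{1}{w}}{7} = - \frac{\frac{1}{w} \left(10 + w\right)}{7} = - \frac{10 + w}{7 w}$)
$\left(I{\left(8 \right)} - 379\right)^{2} = \left(\frac{-10 - 8}{7 \cdot 8} - 379\right)^{2} = \left(\frac{1}{7} \cdot \frac{1}{8} \left(-10 - 8\right) - 379\right)^{2} = \left(\frac{1}{7} \cdot \frac{1}{8} \left(-18\right) - 379\right)^{2} = \left(- \frac{9}{28} - 379\right)^{2} = \left(- \frac{10621}{28}\right)^{2} = \frac{112805641}{784}$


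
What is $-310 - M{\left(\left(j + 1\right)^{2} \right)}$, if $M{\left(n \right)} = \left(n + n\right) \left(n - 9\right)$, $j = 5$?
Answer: $-2254$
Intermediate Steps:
$M{\left(n \right)} = 2 n \left(-9 + n\right)$
$-310 - M{\left(\left(j + 1\right)^{2} \right)} = -310 - 2 \left(5 + 1\right)^{2} \left(-9 + \left(5 + 1\right)^{2}\right) = -310 - 2 \cdot 6^{2} \left(-9 + 6^{2}\right) = -310 - 2 \cdot 36 \left(-9 + 36\right) = -310 - 2 \cdot 36 \cdot 27 = -310 - 1944 = -2254$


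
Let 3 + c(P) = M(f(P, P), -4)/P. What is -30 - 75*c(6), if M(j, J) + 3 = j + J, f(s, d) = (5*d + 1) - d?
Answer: -30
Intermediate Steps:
f(s, d) = 1 + 4*d (f(s, d) = (1 + 5*d) - d = 1 + 4*d)
M(j, J) = -3 + J + j (M(j, J) = -3 + (j + J) = -3 + (J + j) = -3 + J + j)
c(P) = -3 + (-6 + 4*P)/P (c(P) = -3 + (-3 - 4 + (1 + 4*P))/P = -3 + (-6 + 4*P)/P)
-30 - 75*c(6) = -30 - 75*(-6 + 6)/6 = -30 - 25*0/2 = -30 - 75*0 = -30 + 0 = -30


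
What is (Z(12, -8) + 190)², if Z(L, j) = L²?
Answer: 111556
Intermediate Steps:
(Z(12, -8) + 190)² = (12² + 190)² = (144 + 190)² = 334² = 111556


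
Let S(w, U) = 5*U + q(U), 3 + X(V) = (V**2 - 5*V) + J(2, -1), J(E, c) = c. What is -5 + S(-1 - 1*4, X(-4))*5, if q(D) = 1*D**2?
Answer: 5915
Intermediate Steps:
X(V) = -4 + V**2 - 5*V (X(V) = -3 + ((V**2 - 5*V) - 1) = -3 + (-1 + V**2 - 5*V) = -4 + V**2 - 5*V)
q(D) = D**2
S(w, U) = U**2 + 5*U (S(w, U) = 5*U + U**2 = U**2 + 5*U)
-5 + S(-1 - 1*4, X(-4))*5 = -5 + ((-4 + (-4)**2 - 5*(-4))*(5 + (-4 + (-4)**2 - 5*(-4))))*5 = -5 + ((-4 + 16 + 20)*(5 + (-4 + 16 + 20)))*5 = -5 + (32*(5 + 32))*5 = -5 + (32*37)*5 = -5 + 1184*5 = -5 + 5920 = 5915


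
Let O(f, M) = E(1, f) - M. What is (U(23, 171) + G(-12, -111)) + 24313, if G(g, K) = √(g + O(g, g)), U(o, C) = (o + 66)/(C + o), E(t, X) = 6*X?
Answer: 4716811/194 + 6*I*√2 ≈ 24313.0 + 8.4853*I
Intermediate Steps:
O(f, M) = -M + 6*f (O(f, M) = 6*f - M = -M + 6*f)
U(o, C) = (66 + o)/(C + o)
G(g, K) = √6*√g (G(g, K) = √(g + (-g + 6*g)) = √(g + 5*g) = √(6*g) = √6*√g)
(U(23, 171) + G(-12, -111)) + 24313 = ((66 + 23)/(171 + 23) + √6*√(-12)) + 24313 = (89/194 + √6*(2*I*√3)) + 24313 = ((1/194)*89 + 6*I*√2) + 24313 = (89/194 + 6*I*√2) + 24313 = 4716811/194 + 6*I*√2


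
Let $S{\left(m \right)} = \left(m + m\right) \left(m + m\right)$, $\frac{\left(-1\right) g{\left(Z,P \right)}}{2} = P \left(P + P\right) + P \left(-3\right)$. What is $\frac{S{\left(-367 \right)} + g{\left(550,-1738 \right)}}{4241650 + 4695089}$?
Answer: $- \frac{3851416}{2978913} \approx -1.2929$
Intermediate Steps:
$g{\left(Z,P \right)} = - 4 P^{2} + 6 P$ ($g{\left(Z,P \right)} = - 2 \left(P \left(P + P\right) + P \left(-3\right)\right) = - 2 \left(P 2 P - 3 P\right) = - 2 \left(2 P^{2} - 3 P\right) = - 2 \left(- 3 P + 2 P^{2}\right) = - 4 P^{2} + 6 P$)
$S{\left(m \right)} = 4 m^{2}$ ($S{\left(m \right)} = 2 m 2 m = 4 m^{2}$)
$\frac{S{\left(-367 \right)} + g{\left(550,-1738 \right)}}{4241650 + 4695089} = \frac{4 \left(-367\right)^{2} + 2 \left(-1738\right) \left(3 - -3476\right)}{4241650 + 4695089} = \frac{4 \cdot 134689 + 2 \left(-1738\right) \left(3 + 3476\right)}{8936739} = \left(538756 + 2 \left(-1738\right) 3479\right) \frac{1}{8936739} = \left(538756 - 12093004\right) \frac{1}{8936739} = \left(-11554248\right) \frac{1}{8936739} = - \frac{3851416}{2978913}$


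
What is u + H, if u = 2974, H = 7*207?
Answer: 4423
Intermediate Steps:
H = 1449
u + H = 2974 + 1449 = 4423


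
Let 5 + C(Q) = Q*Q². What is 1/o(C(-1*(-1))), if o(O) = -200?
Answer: -1/200 ≈ -0.0050000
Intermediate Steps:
C(Q) = -5 + Q³ (C(Q) = -5 + Q*Q² = -5 + Q³)
1/o(C(-1*(-1))) = 1/(-200) = -1/200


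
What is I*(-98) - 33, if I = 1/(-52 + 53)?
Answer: -131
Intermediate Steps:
I = 1 (I = 1/1 = 1)
I*(-98) - 33 = 1*(-98) - 33 = -98 - 33 = -131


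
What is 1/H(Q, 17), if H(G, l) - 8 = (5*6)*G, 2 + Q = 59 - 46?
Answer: 1/338 ≈ 0.0029586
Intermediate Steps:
Q = 11 (Q = -2 + (59 - 46) = -2 + 13 = 11)
H(G, l) = 8 + 30*G (H(G, l) = 8 + (5*6)*G = 8 + 30*G)
1/H(Q, 17) = 1/(8 + 30*11) = 1/(8 + 330) = 1/338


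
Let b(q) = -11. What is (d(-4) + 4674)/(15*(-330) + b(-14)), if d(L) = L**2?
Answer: -4690/4961 ≈ -0.94537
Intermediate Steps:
(d(-4) + 4674)/(15*(-330) + b(-14)) = ((-4)**2 + 4674)/(15*(-330) - 11) = (16 + 4674)/(-4950 - 11) = 4690/(-4961) = 4690*(-1/4961) = -4690/4961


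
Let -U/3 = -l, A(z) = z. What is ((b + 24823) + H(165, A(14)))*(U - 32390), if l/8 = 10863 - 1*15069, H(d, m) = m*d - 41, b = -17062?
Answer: -1337340020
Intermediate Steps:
H(d, m) = -41 + d*m (H(d, m) = d*m - 41 = -41 + d*m)
l = -33648 (l = 8*(10863 - 1*15069) = 8*(10863 - 15069) = 8*(-4206) = -33648)
U = -100944 (U = -(-3)*(-33648) = -3*33648 = -100944)
((b + 24823) + H(165, A(14)))*(U - 32390) = ((-17062 + 24823) + (-41 + 165*14))*(-100944 - 32390) = (7761 + (-41 + 2310))*(-133334) = (7761 + 2269)*(-133334) = 10030*(-133334) = -1337340020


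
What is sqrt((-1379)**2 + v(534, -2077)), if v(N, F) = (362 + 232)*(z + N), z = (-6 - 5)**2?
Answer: sqrt(2290711) ≈ 1513.5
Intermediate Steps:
z = 121 (z = (-11)**2 = 121)
v(N, F) = 71874 + 594*N (v(N, F) = (362 + 232)*(121 + N) = 594*(121 + N) = 71874 + 594*N)
sqrt((-1379)**2 + v(534, -2077)) = sqrt((-1379)**2 + (71874 + 594*534)) = sqrt(1901641 + (71874 + 317196)) = sqrt(1901641 + 389070) = sqrt(2290711)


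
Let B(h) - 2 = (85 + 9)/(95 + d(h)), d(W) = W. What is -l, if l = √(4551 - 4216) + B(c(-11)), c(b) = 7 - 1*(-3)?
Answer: -304/105 - √335 ≈ -21.198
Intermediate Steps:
c(b) = 10 (c(b) = 7 + 3 = 10)
B(h) = 2 + 94/(95 + h) (B(h) = 2 + (85 + 9)/(95 + h) = 2 + 94/(95 + h))
l = 304/105 + √335 (l = √(4551 - 4216) + 2*(142 + 10)/(95 + 10) = √335 + 2*152/105 = √335 + 2*(1/105)*152 = √335 + 304/105 = 304/105 + √335 ≈ 21.198)
-l = -(304/105 + √335) = -304/105 - √335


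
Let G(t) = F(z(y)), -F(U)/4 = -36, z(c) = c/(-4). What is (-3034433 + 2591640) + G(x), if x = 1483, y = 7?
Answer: -442649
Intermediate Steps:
z(c) = -c/4 (z(c) = c*(-1/4) = -c/4)
F(U) = 144 (F(U) = -4*(-36) = 144)
G(t) = 144
(-3034433 + 2591640) + G(x) = (-3034433 + 2591640) + 144 = -442793 + 144 = -442649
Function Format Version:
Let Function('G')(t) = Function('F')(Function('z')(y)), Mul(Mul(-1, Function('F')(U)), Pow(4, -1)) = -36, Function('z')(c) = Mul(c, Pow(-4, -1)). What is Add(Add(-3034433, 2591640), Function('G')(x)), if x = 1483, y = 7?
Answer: -442649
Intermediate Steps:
Function('z')(c) = Mul(Rational(-1, 4), c) (Function('z')(c) = Mul(c, Rational(-1, 4)) = Mul(Rational(-1, 4), c))
Function('F')(U) = 144 (Function('F')(U) = Mul(-4, -36) = 144)
Function('G')(t) = 144
Add(Add(-3034433, 2591640), Function('G')(x)) = Add(Add(-3034433, 2591640), 144) = Add(-442793, 144) = -442649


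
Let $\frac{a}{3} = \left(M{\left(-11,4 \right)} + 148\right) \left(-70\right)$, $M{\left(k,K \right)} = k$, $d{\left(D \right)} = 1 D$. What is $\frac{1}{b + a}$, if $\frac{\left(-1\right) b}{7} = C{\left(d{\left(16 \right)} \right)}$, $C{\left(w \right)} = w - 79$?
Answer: $- \frac{1}{28329} \approx -3.53 \cdot 10^{-5}$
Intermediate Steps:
$d{\left(D \right)} = D$
$C{\left(w \right)} = -79 + w$
$a = -28770$ ($a = 3 \left(-11 + 148\right) \left(-70\right) = 3 \cdot 137 \left(-70\right) = 3 \left(-9590\right) = -28770$)
$b = 441$ ($b = - 7 \left(-79 + 16\right) = \left(-7\right) \left(-63\right) = 441$)
$\frac{1}{b + a} = \frac{1}{441 - 28770} = \frac{1}{-28329} = - \frac{1}{28329}$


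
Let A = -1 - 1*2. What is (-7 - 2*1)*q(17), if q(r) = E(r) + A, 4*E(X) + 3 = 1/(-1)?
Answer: 36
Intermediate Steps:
E(X) = -1 (E(X) = -3/4 + (1/4)/(-1) = -3/4 + (1/4)*(-1) = -3/4 - 1/4 = -1)
A = -3 (A = -1 - 2 = -3)
q(r) = -4 (q(r) = -1 - 3 = -4)
(-7 - 2*1)*q(17) = (-7 - 2*1)*(-4) = (-7 - 2)*(-4) = -9*(-4) = 36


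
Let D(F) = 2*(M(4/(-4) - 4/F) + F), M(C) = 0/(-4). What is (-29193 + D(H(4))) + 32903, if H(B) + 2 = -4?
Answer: 3698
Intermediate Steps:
M(C) = 0 (M(C) = 0*(-¼) = 0)
H(B) = -6 (H(B) = -2 - 4 = -6)
D(F) = 2*F (D(F) = 2*(0 + F) = 2*F)
(-29193 + D(H(4))) + 32903 = (-29193 + 2*(-6)) + 32903 = (-29193 - 12) + 32903 = -29205 + 32903 = 3698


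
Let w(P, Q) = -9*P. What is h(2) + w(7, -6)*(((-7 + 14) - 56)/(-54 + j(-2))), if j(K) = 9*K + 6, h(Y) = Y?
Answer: -985/22 ≈ -44.773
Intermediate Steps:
j(K) = 6 + 9*K
h(2) + w(7, -6)*(((-7 + 14) - 56)/(-54 + j(-2))) = 2 + (-9*7)*(((-7 + 14) - 56)/(-54 + (6 + 9*(-2)))) = 2 - 63*(7 - 56)/(-54 + (6 - 18)) = 2 - (-3087)/(-54 - 12) = 2 - (-3087)/(-66) = 2 - (-3087)*(-1)/66 = 2 - 63*49/66 = 2 - 1029/22 = -985/22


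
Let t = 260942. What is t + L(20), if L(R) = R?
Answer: 260962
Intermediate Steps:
t + L(20) = 260942 + 20 = 260962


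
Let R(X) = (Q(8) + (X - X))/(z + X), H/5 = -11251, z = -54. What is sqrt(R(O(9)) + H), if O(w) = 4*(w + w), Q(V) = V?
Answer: I*sqrt(506291)/3 ≈ 237.18*I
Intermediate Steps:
O(w) = 8*w (O(w) = 4*(2*w) = 8*w)
H = -56255 (H = 5*(-11251) = -56255)
R(X) = 8/(-54 + X) (R(X) = (8 + (X - X))/(-54 + X) = (8 + 0)/(-54 + X) = 8/(-54 + X))
sqrt(R(O(9)) + H) = sqrt(8/(-54 + 8*9) - 56255) = sqrt(8/(-54 + 72) - 56255) = sqrt(8/18 - 56255) = sqrt(8*(1/18) - 56255) = sqrt(4/9 - 56255) = sqrt(-506291/9) = I*sqrt(506291)/3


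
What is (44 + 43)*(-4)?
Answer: -348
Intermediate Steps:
(44 + 43)*(-4) = 87*(-4) = -348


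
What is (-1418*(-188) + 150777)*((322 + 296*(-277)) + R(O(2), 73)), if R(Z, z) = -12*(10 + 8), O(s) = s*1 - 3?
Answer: -34176022846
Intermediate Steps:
O(s) = -3 + s (O(s) = s - 3 = -3 + s)
R(Z, z) = -216 (R(Z, z) = -12*18 = -216)
(-1418*(-188) + 150777)*((322 + 296*(-277)) + R(O(2), 73)) = (-1418*(-188) + 150777)*((322 + 296*(-277)) - 216) = (266584 + 150777)*((322 - 81992) - 216) = 417361*(-81670 - 216) = 417361*(-81886) = -34176022846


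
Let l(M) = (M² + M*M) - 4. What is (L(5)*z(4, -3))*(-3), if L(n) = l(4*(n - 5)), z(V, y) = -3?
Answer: -36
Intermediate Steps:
l(M) = -4 + 2*M² (l(M) = (M² + M²) - 4 = 2*M² - 4 = -4 + 2*M²)
L(n) = -4 + 2*(-20 + 4*n)² (L(n) = -4 + 2*(4*(n - 5))² = -4 + 2*(4*(-5 + n))² = -4 + 2*(-20 + 4*n)²)
(L(5)*z(4, -3))*(-3) = ((-4 + 32*(-5 + 5)²)*(-3))*(-3) = ((-4 + 32*0²)*(-3))*(-3) = ((-4 + 32*0)*(-3))*(-3) = ((-4 + 0)*(-3))*(-3) = -4*(-3)*(-3) = 12*(-3) = -36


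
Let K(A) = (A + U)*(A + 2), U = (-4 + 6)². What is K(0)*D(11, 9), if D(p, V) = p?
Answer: 88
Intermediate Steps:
U = 4 (U = 2² = 4)
K(A) = (2 + A)*(4 + A) (K(A) = (A + 4)*(A + 2) = (4 + A)*(2 + A) = (2 + A)*(4 + A))
K(0)*D(11, 9) = (8 + 0² + 6*0)*11 = (8 + 0 + 0)*11 = 8*11 = 88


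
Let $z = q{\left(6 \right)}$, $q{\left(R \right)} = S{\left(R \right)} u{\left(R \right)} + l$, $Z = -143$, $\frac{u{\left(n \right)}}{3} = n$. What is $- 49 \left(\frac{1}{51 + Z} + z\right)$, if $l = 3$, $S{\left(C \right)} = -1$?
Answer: $\frac{67669}{92} \approx 735.53$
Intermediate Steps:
$u{\left(n \right)} = 3 n$
$q{\left(R \right)} = 3 - 3 R$ ($q{\left(R \right)} = - 3 R + 3 = 3 - 3 R$)
$z = -15$ ($z = 3 - 18 = -15$)
$- 49 \left(\frac{1}{51 + Z} + z\right) = - 49 \left(\frac{1}{51 - 143} - 15\right) = - 49 \left(\frac{1}{-92} - 15\right) = - 49 \left(- \frac{1}{92} - 15\right) = \left(-49\right) \left(- \frac{1381}{92}\right) = \frac{67669}{92}$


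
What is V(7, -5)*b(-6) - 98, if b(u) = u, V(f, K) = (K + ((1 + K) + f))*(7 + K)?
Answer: -74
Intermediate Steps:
V(f, K) = (7 + K)*(1 + f + 2*K) (V(f, K) = (K + (1 + K + f))*(7 + K) = (1 + f + 2*K)*(7 + K) = (7 + K)*(1 + f + 2*K))
V(7, -5)*b(-6) - 98 = (7 + 2*(-5)**2 + 7*7 + 15*(-5) - 5*7)*(-6) - 98 = (7 + 2*25 + 49 - 75 - 35)*(-6) - 98 = (7 + 50 + 49 - 75 - 35)*(-6) - 98 = -4*(-6) - 98 = 24 - 98 = -74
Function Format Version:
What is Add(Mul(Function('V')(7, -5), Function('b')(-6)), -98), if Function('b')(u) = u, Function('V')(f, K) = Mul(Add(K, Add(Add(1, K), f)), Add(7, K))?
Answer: -74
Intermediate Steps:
Function('V')(f, K) = Mul(Add(7, K), Add(1, f, Mul(2, K))) (Function('V')(f, K) = Mul(Add(K, Add(1, K, f)), Add(7, K)) = Mul(Add(1, f, Mul(2, K)), Add(7, K)) = Mul(Add(7, K), Add(1, f, Mul(2, K))))
Add(Mul(Function('V')(7, -5), Function('b')(-6)), -98) = Add(Mul(Add(7, Mul(2, Pow(-5, 2)), Mul(7, 7), Mul(15, -5), Mul(-5, 7)), -6), -98) = Add(Mul(Add(7, Mul(2, 25), 49, -75, -35), -6), -98) = Add(Mul(Add(7, 50, 49, -75, -35), -6), -98) = Add(Mul(-4, -6), -98) = Add(24, -98) = -74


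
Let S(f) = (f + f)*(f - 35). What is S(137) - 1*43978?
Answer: -16030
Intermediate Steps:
S(f) = 2*f*(-35 + f) (S(f) = (2*f)*(-35 + f) = 2*f*(-35 + f))
S(137) - 1*43978 = 2*137*(-35 + 137) - 1*43978 = 2*137*102 - 43978 = 27948 - 43978 = -16030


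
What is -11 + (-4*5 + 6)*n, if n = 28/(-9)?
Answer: 293/9 ≈ 32.556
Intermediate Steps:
n = -28/9 (n = 28*(-⅑) = -28/9 ≈ -3.1111)
-11 + (-4*5 + 6)*n = -11 + (-4*5 + 6)*(-28/9) = -11 + (-20 + 6)*(-28/9) = -11 - 14*(-28/9) = -11 + 392/9 = 293/9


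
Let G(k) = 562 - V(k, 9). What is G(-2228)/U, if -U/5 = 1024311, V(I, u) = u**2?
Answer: -481/5121555 ≈ -9.3917e-5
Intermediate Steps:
U = -5121555 (U = -5*1024311 = -5121555)
G(k) = 481 (G(k) = 562 - 1*9**2 = 562 - 1*81 = 562 - 81 = 481)
G(-2228)/U = 481/(-5121555) = 481*(-1/5121555) = -481/5121555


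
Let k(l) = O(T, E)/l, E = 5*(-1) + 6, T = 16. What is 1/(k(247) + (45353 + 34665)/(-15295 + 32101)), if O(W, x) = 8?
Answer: 2075541/9949447 ≈ 0.20861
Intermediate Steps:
E = 1 (E = -5 + 6 = 1)
k(l) = 8/l
1/(k(247) + (45353 + 34665)/(-15295 + 32101)) = 1/(8/247 + (45353 + 34665)/(-15295 + 32101)) = 1/(8*(1/247) + 80018/16806) = 1/(8/247 + 80018*(1/16806)) = 1/(8/247 + 40009/8403) = 1/(9949447/2075541) = 2075541/9949447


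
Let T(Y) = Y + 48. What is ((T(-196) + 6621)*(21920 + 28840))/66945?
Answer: 21904632/4463 ≈ 4908.0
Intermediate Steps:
T(Y) = 48 + Y
((T(-196) + 6621)*(21920 + 28840))/66945 = (((48 - 196) + 6621)*(21920 + 28840))/66945 = ((-148 + 6621)*50760)*(1/66945) = (6473*50760)*(1/66945) = 328569480*(1/66945) = 21904632/4463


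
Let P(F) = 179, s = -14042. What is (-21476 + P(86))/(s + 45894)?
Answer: -21297/31852 ≈ -0.66862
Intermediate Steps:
(-21476 + P(86))/(s + 45894) = (-21476 + 179)/(-14042 + 45894) = -21297/31852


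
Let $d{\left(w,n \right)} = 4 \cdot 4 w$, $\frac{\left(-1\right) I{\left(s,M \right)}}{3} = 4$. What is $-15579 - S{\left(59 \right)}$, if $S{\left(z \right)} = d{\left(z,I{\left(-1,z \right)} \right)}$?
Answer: $-16523$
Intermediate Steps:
$I{\left(s,M \right)} = -12$ ($I{\left(s,M \right)} = \left(-3\right) 4 = -12$)
$d{\left(w,n \right)} = 16 w$
$S{\left(z \right)} = 16 z$
$-15579 - S{\left(59 \right)} = -15579 - 16 \cdot 59 = -15579 - 944 = -16523$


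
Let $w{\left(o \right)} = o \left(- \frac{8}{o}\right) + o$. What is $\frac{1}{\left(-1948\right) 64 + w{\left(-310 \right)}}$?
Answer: $- \frac{1}{124990} \approx -8.0006 \cdot 10^{-6}$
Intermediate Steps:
$w{\left(o \right)} = -8 + o$
$\frac{1}{\left(-1948\right) 64 + w{\left(-310 \right)}} = \frac{1}{\left(-1948\right) 64 - 318} = \frac{1}{-124672 - 318} = \frac{1}{-124990} = - \frac{1}{124990}$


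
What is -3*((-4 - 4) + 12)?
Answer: -12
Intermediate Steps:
-3*((-4 - 4) + 12) = -3*(-8 + 12) = -3*4 = -12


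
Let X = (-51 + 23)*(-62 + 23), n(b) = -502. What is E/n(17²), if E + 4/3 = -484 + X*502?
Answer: -821548/753 ≈ -1091.0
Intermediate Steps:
X = 1092 (X = -28*(-39) = 1092)
E = 1643096/3 (E = -4/3 + (-484 + 1092*502) = -4/3 + (-484 + 548184) = -4/3 + 547700 = 1643096/3 ≈ 5.4770e+5)
E/n(17²) = (1643096/3)/(-502) = (1643096/3)*(-1/502) = -821548/753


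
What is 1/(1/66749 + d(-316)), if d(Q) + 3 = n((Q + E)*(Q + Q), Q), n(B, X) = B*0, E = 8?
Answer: -66749/200246 ≈ -0.33333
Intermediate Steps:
n(B, X) = 0
d(Q) = -3 (d(Q) = -3 + 0 = -3)
1/(1/66749 + d(-316)) = 1/(1/66749 - 3) = 1/(-200246/66749) = -66749/200246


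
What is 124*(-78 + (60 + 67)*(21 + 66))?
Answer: 1360404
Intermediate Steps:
124*(-78 + (60 + 67)*(21 + 66)) = 124*(-78 + 127*87) = 124*(-78 + 11049) = 124*10971 = 1360404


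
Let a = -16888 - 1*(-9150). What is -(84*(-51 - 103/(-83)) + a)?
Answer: 989174/83 ≈ 11918.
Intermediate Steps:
a = -7738 (a = -16888 + 9150 = -7738)
-(84*(-51 - 103/(-83)) + a) = -(84*(-51 - 103/(-83)) - 7738) = -(84*(-51 - 103*(-1/83)) - 7738) = -(84*(-51 + 103/83) - 7738) = -(84*(-4130/83) - 7738) = -(-346920/83 - 7738) = -1*(-989174/83) = 989174/83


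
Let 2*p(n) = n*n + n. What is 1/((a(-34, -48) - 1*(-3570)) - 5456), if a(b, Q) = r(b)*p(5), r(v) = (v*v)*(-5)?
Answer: -1/88586 ≈ -1.1288e-5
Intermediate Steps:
p(n) = n/2 + n²/2 (p(n) = (n*n + n)/2 = (n² + n)/2 = (n + n²)/2 = n/2 + n²/2)
r(v) = -5*v² (r(v) = v²*(-5) = -5*v²)
a(b, Q) = -75*b² (a(b, Q) = (-5*b²)*((½)*5*(1 + 5)) = (-5*b²)*((½)*5*6) = -5*b²*15 = -75*b²)
1/((a(-34, -48) - 1*(-3570)) - 5456) = 1/((-75*(-34)² - 1*(-3570)) - 5456) = 1/((-75*1156 + 3570) - 5456) = 1/((-86700 + 3570) - 5456) = 1/(-83130 - 5456) = 1/(-88586) = -1/88586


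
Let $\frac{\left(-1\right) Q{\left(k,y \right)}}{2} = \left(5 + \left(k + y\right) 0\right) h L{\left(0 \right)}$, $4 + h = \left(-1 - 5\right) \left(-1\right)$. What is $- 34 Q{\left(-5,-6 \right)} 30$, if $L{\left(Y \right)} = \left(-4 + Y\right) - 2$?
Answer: $-122400$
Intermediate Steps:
$L{\left(Y \right)} = -6 + Y$
$h = 2$ ($h = -4 + \left(-1 - 5\right) \left(-1\right) = -4 - -6 = -4 + 6 = 2$)
$Q{\left(k,y \right)} = 120$ ($Q{\left(k,y \right)} = - 2 \left(5 + \left(k + y\right) 0\right) 2 \left(-6 + 0\right) = - 2 \left(5 + 0\right) 2 \left(-6\right) = - 2 \cdot 5 \cdot 2 \left(-6\right) = - 2 \cdot 10 \left(-6\right) = \left(-2\right) \left(-60\right) = 120$)
$- 34 Q{\left(-5,-6 \right)} 30 = \left(-34\right) 120 \cdot 30 = \left(-4080\right) 30 = -122400$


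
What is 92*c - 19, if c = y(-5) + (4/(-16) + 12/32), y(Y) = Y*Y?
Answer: 4585/2 ≈ 2292.5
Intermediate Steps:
y(Y) = Y**2
c = 201/8 (c = (-5)**2 + (4/(-16) + 12/32) = 25 + (4*(-1/16) + 12*(1/32)) = 25 + (-1/4 + 3/8) = 25 + 1/8 = 201/8 ≈ 25.125)
92*c - 19 = 92*(201/8) - 19 = 4623/2 - 19 = 4585/2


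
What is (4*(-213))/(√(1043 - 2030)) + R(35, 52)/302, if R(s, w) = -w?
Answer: -26/151 + 284*I*√987/329 ≈ -0.17219 + 27.119*I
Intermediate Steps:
(4*(-213))/(√(1043 - 2030)) + R(35, 52)/302 = (4*(-213))/(√(1043 - 2030)) - 1*52/302 = -852*(-I*√987/987) - 52*1/302 = -852*(-I*√987/987) - 26/151 = -(-284)*I*√987/329 - 26/151 = 284*I*√987/329 - 26/151 = -26/151 + 284*I*√987/329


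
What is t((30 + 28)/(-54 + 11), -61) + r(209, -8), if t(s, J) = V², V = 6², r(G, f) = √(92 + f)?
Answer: 1296 + 2*√21 ≈ 1305.2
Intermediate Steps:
V = 36
t(s, J) = 1296 (t(s, J) = 36² = 1296)
t((30 + 28)/(-54 + 11), -61) + r(209, -8) = 1296 + √(92 - 8) = 1296 + √84 = 1296 + 2*√21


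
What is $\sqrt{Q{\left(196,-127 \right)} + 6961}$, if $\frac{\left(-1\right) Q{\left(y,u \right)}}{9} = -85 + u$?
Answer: $7 \sqrt{181} \approx 94.175$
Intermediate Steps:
$Q{\left(y,u \right)} = 765 - 9 u$ ($Q{\left(y,u \right)} = - 9 \left(-85 + u\right) = 765 - 9 u$)
$\sqrt{Q{\left(196,-127 \right)} + 6961} = \sqrt{\left(765 - -1143\right) + 6961} = \sqrt{\left(765 + 1143\right) + 6961} = \sqrt{1908 + 6961} = \sqrt{8869} = 7 \sqrt{181}$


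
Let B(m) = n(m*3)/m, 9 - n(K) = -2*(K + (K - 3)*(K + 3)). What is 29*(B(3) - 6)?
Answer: 1479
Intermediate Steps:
n(K) = 9 + 2*K + 2*(-3 + K)*(3 + K) (n(K) = 9 - (-2)*(K + (K - 3)*(K + 3)) = 9 - (-2)*(K + (-3 + K)*(3 + K)) = 9 - (-2*K - 2*(-3 + K)*(3 + K)) = 9 + (2*K + 2*(-3 + K)*(3 + K)) = 9 + 2*K + 2*(-3 + K)*(3 + K))
B(m) = (-9 + 6*m + 18*m²)/m (B(m) = (-9 + 2*(m*3) + 2*(m*3)²)/m = (-9 + 2*(3*m) + 2*(3*m)²)/m = (-9 + 6*m + 2*(9*m²))/m = (-9 + 6*m + 18*m²)/m)
29*(B(3) - 6) = 29*((6 - 9/3 + 18*3) - 6) = 29*((6 - 9*⅓ + 54) - 6) = 29*((6 - 3 + 54) - 6) = 29*(57 - 6) = 29*51 = 1479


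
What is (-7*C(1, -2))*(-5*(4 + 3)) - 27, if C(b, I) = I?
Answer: -517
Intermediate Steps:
(-7*C(1, -2))*(-5*(4 + 3)) - 27 = (-7*(-2))*(-5*(4 + 3)) - 27 = 14*(-5*7) - 27 = 14*(-35) - 27 = -490 - 27 = -517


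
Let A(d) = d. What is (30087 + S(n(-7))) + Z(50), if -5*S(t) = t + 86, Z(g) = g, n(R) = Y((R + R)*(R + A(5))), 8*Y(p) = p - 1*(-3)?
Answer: 1204761/40 ≈ 30119.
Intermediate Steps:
Y(p) = 3/8 + p/8 (Y(p) = (p - 1*(-3))/8 = (p + 3)/8 = (3 + p)/8 = 3/8 + p/8)
n(R) = 3/8 + R*(5 + R)/4 (n(R) = 3/8 + ((R + R)*(R + 5))/8 = 3/8 + ((2*R)*(5 + R))/8 = 3/8 + (2*R*(5 + R))/8 = 3/8 + R*(5 + R)/4)
S(t) = -86/5 - t/5 (S(t) = -(t + 86)/5 = -(86 + t)/5 = -86/5 - t/5)
(30087 + S(n(-7))) + Z(50) = (30087 + (-86/5 - (3/8 + (¼)*(-7)*(5 - 7))/5)) + 50 = (30087 + (-86/5 - (3/8 + (¼)*(-7)*(-2))/5)) + 50 = (30087 + (-86/5 - (3/8 + 7/2)/5)) + 50 = (30087 + (-86/5 - ⅕*31/8)) + 50 = (30087 + (-86/5 - 31/40)) + 50 = (30087 - 719/40) + 50 = 1202761/40 + 50 = 1204761/40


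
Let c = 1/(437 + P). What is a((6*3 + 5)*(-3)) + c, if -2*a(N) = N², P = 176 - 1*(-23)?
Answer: -1513997/636 ≈ -2380.5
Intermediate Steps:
P = 199 (P = 176 + 23 = 199)
c = 1/636 (c = 1/(437 + 199) = 1/636 ≈ 0.0015723)
a(N) = -N²/2
a((6*3 + 5)*(-3)) + c = -9*(6*3 + 5)²/2 + 1/636 = -9*(18 + 5)²/2 + 1/636 = -(23*(-3))²/2 + 1/636 = -½*(-69)² + 1/636 = -½*4761 + 1/636 = -4761/2 + 1/636 = -1513997/636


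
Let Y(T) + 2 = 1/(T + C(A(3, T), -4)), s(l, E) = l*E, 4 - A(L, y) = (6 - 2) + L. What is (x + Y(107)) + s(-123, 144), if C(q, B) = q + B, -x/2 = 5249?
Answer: -2821199/100 ≈ -28212.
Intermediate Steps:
x = -10498 (x = -2*5249 = -10498)
A(L, y) = -L (A(L, y) = 4 - ((6 - 2) + L) = 4 - (4 + L) = 4 + (-4 - L) = -L)
s(l, E) = E*l
C(q, B) = B + q
Y(T) = -2 + 1/(-7 + T) (Y(T) = -2 + 1/(T + (-4 - 1*3)) = -2 + 1/(T + (-4 - 3)) = -2 + 1/(T - 7) = -2 + 1/(-7 + T))
(x + Y(107)) + s(-123, 144) = (-10498 + (15 - 2*107)/(-7 + 107)) + 144*(-123) = (-10498 + (15 - 214)/100) - 17712 = (-10498 + (1/100)*(-199)) - 17712 = (-10498 - 199/100) - 17712 = -1049999/100 - 17712 = -2821199/100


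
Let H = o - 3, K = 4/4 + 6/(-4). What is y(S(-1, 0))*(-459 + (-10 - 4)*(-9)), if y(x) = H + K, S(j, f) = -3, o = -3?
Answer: 4329/2 ≈ 2164.5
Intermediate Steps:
K = -½ (K = 4*(¼) + 6*(-¼) = 1 - 3/2 = -½ ≈ -0.50000)
H = -6 (H = -3 - 3 = -6)
y(x) = -13/2 (y(x) = -6 - ½ = -13/2)
y(S(-1, 0))*(-459 + (-10 - 4)*(-9)) = -13*(-459 + (-10 - 4)*(-9))/2 = -13*(-459 - 14*(-9))/2 = -13*(-459 + 126)/2 = -13/2*(-333) = 4329/2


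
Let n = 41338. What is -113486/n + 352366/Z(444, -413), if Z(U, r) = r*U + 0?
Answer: -1263437875/270722562 ≈ -4.6669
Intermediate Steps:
Z(U, r) = U*r (Z(U, r) = U*r + 0 = U*r)
-113486/n + 352366/Z(444, -413) = -113486/41338 + 352366/((444*(-413))) = -113486*1/41338 + 352366/(-183372) = -56743/20669 + 352366*(-1/183372) = -56743/20669 - 25169/13098 = -1263437875/270722562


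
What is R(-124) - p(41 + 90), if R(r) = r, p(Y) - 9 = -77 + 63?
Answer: -119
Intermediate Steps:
p(Y) = -5 (p(Y) = 9 + (-77 + 63) = 9 - 14 = -5)
R(-124) - p(41 + 90) = -124 - 1*(-5) = -124 + 5 = -119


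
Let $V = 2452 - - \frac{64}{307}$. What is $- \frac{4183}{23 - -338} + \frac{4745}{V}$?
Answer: $- \frac{2623205409}{271770908} \approx -9.6523$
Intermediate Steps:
$V = \frac{752828}{307}$ ($V = 2452 - \left(-64\right) \frac{1}{307} = 2452 - - \frac{64}{307} = 2452 + \frac{64}{307} = \frac{752828}{307} \approx 2452.2$)
$- \frac{4183}{23 - -338} + \frac{4745}{V} = - \frac{4183}{23 - -338} + \frac{4745}{\frac{752828}{307}} = - \frac{4183}{23 + 338} + 4745 \cdot \frac{307}{752828} = - \frac{4183}{361} + \frac{1456715}{752828} = - \frac{2623205409}{271770908}$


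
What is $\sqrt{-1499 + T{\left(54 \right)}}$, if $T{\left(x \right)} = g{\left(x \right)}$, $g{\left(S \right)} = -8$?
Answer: $i \sqrt{1507} \approx 38.82 i$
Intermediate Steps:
$T{\left(x \right)} = -8$
$\sqrt{-1499 + T{\left(54 \right)}} = \sqrt{-1499 - 8} = \sqrt{-1507} = i \sqrt{1507}$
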